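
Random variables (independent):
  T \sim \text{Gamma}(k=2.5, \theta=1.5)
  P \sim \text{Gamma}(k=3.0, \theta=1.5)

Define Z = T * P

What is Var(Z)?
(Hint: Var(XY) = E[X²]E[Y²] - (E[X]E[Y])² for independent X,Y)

Var(XY) = E[X²]E[Y²] - (E[X]E[Y])²
E[T] = 3.75, Var(T) = 5.625
E[P] = 4.5, Var(P) = 6.75
E[T²] = 5.625 + 3.75² = 19.6875
E[P²] = 6.75 + 4.5² = 27
Var(Z) = 19.6875*27 - (3.75*4.5)²
= 531.5625 - 284.76562 = 246.79688

246.79688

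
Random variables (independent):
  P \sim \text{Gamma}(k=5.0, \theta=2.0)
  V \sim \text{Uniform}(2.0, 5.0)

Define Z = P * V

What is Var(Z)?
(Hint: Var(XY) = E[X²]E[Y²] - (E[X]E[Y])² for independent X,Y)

Var(XY) = E[X²]E[Y²] - (E[X]E[Y])²
E[P] = 10, Var(P) = 20
E[V] = 3.5, Var(V) = 0.75
E[P²] = 20 + 10² = 120
E[V²] = 0.75 + 3.5² = 13
Var(Z) = 120*13 - (10*3.5)²
= 1560 - 1225 = 335

335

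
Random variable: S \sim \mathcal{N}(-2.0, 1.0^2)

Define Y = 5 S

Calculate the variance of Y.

For Y = aS + b: Var(Y) = a² * Var(S)
Var(S) = 1.0^2 = 1
Var(Y) = 5² * 1 = 25 * 1 = 25

25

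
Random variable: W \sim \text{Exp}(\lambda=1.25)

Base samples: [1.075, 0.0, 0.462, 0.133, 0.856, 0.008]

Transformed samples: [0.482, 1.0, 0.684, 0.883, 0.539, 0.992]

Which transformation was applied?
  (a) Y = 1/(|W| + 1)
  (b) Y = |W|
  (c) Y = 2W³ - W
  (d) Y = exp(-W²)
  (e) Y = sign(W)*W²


Checking option (a) Y = 1/(|W| + 1):
  W = 1.075 -> Y = 0.482 ✓
  W = 0.0 -> Y = 1.0 ✓
  W = 0.462 -> Y = 0.684 ✓
All samples match this transformation.

(a) 1/(|W| + 1)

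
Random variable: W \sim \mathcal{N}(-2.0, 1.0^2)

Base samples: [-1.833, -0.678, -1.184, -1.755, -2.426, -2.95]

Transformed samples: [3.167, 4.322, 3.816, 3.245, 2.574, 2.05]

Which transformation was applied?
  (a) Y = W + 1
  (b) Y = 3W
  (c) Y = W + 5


Checking option (c) Y = W + 5:
  W = -1.833 -> Y = 3.167 ✓
  W = -0.678 -> Y = 4.322 ✓
  W = -1.184 -> Y = 3.816 ✓
All samples match this transformation.

(c) W + 5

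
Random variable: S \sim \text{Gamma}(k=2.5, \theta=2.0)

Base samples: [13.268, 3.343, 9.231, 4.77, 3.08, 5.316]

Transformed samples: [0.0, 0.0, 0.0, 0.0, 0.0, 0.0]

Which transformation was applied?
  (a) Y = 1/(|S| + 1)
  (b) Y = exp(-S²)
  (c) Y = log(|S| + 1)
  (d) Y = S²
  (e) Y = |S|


Checking option (b) Y = exp(-S²):
  S = 13.268 -> Y = 0.0 ✓
  S = 3.343 -> Y = 0.0 ✓
  S = 9.231 -> Y = 0.0 ✓
All samples match this transformation.

(b) exp(-S²)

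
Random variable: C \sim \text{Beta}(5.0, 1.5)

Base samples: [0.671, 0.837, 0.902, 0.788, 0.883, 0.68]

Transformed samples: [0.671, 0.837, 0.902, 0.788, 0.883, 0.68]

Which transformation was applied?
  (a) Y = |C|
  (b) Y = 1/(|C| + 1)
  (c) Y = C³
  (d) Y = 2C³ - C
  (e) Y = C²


Checking option (a) Y = |C|:
  C = 0.671 -> Y = 0.671 ✓
  C = 0.837 -> Y = 0.837 ✓
  C = 0.902 -> Y = 0.902 ✓
All samples match this transformation.

(a) |C|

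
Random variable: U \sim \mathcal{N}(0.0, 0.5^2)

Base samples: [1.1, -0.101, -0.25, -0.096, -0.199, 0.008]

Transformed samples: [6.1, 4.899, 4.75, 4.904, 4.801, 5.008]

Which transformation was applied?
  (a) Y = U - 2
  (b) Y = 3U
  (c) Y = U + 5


Checking option (c) Y = U + 5:
  U = 1.1 -> Y = 6.1 ✓
  U = -0.101 -> Y = 4.899 ✓
  U = -0.25 -> Y = 4.75 ✓
All samples match this transformation.

(c) U + 5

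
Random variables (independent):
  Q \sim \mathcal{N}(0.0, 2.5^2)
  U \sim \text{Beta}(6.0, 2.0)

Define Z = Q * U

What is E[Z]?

For independent RVs: E[XY] = E[X]*E[Y]
E[Q] = 0
E[U] = 0.75
E[Z] = 0 * 0.75 = 0

0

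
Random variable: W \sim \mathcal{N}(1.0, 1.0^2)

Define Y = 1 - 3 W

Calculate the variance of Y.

For Y = aW + b: Var(Y) = a² * Var(W)
Var(W) = 1.0^2 = 1
Var(Y) = (-3)² * 1 = 9 * 1 = 9

9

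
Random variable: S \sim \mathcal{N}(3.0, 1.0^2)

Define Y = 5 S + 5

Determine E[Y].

For Y = 5S + 5:
E[Y] = 5 * E[S] + 5
E[S] = 3.0 = 3
E[Y] = 5 * 3 + 5 = 20

20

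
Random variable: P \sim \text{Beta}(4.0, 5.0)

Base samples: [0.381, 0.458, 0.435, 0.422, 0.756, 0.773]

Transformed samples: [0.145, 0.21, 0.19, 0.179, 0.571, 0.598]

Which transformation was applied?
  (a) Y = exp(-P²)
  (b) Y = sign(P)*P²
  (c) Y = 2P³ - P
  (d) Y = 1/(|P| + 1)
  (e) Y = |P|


Checking option (b) Y = sign(P)*P²:
  P = 0.381 -> Y = 0.145 ✓
  P = 0.458 -> Y = 0.21 ✓
  P = 0.435 -> Y = 0.19 ✓
All samples match this transformation.

(b) sign(P)*P²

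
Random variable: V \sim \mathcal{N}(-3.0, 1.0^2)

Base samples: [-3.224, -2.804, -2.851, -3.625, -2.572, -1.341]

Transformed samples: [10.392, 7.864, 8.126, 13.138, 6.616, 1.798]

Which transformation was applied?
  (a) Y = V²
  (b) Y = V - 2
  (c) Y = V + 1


Checking option (a) Y = V²:
  V = -3.224 -> Y = 10.392 ✓
  V = -2.804 -> Y = 7.864 ✓
  V = -2.851 -> Y = 8.126 ✓
All samples match this transformation.

(a) V²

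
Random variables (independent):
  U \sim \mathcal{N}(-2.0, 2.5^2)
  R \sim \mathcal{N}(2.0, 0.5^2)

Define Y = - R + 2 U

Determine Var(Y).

For independent RVs: Var(aX + bY) = a²Var(X) + b²Var(Y)
Var(U) = 6.25
Var(R) = 0.25
Var(Y) = 2²*6.25 + (-1)²*0.25
= 4*6.25 + 1*0.25 = 25.25

25.25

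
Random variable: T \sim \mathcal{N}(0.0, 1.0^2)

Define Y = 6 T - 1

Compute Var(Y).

For Y = aT + b: Var(Y) = a² * Var(T)
Var(T) = 1.0^2 = 1
Var(Y) = 6² * 1 = 36 * 1 = 36

36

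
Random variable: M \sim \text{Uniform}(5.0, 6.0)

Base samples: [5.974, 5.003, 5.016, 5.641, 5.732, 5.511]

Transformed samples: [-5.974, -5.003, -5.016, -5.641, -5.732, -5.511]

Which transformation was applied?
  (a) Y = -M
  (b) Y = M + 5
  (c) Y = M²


Checking option (a) Y = -M:
  M = 5.974 -> Y = -5.974 ✓
  M = 5.003 -> Y = -5.003 ✓
  M = 5.016 -> Y = -5.016 ✓
All samples match this transformation.

(a) -M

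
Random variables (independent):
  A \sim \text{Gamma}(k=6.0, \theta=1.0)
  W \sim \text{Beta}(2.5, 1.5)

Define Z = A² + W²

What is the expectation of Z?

E[Z] = E[A²] + E[W²]
E[A²] = Var(A) + E[A]² = 6 + 36 = 42
E[W²] = Var(W) + E[W]² = 0.046875 + 0.390625 = 0.4375
E[Z] = 42 + 0.4375 = 42.4375

42.4375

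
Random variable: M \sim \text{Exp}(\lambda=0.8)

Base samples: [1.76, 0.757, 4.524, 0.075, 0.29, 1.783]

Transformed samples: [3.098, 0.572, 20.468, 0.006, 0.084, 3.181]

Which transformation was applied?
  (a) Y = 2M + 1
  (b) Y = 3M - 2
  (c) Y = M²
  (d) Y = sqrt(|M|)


Checking option (c) Y = M²:
  M = 1.76 -> Y = 3.098 ✓
  M = 0.757 -> Y = 0.572 ✓
  M = 4.524 -> Y = 20.468 ✓
All samples match this transformation.

(c) M²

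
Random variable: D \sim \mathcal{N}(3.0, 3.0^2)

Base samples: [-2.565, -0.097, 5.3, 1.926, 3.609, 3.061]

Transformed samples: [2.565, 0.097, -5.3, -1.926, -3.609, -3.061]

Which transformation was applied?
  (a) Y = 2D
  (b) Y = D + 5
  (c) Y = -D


Checking option (c) Y = -D:
  D = -2.565 -> Y = 2.565 ✓
  D = -0.097 -> Y = 0.097 ✓
  D = 5.3 -> Y = -5.3 ✓
All samples match this transformation.

(c) -D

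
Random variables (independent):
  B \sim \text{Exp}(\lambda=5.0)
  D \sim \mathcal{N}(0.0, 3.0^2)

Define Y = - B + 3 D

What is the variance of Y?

For independent RVs: Var(aX + bY) = a²Var(X) + b²Var(Y)
Var(B) = 0.04
Var(D) = 9
Var(Y) = (-1)²*0.04 + 3²*9
= 1*0.04 + 9*9 = 81.04

81.04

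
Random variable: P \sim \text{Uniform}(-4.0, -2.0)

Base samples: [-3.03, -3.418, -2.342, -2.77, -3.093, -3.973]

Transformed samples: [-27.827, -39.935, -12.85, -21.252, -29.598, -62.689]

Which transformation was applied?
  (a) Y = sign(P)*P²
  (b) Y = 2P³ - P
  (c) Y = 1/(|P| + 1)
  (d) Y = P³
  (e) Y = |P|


Checking option (d) Y = P³:
  P = -3.03 -> Y = -27.827 ✓
  P = -3.418 -> Y = -39.935 ✓
  P = -2.342 -> Y = -12.85 ✓
All samples match this transformation.

(d) P³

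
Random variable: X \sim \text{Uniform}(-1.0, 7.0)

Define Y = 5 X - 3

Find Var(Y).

For Y = aX + b: Var(Y) = a² * Var(X)
Var(X) = (7 + 1)^2/12 = 5.3333333
Var(Y) = 5² * 5.3333333 = 25 * 5.3333333 = 133.33333

133.33333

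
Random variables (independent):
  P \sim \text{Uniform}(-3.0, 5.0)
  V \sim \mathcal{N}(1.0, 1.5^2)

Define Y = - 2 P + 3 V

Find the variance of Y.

For independent RVs: Var(aX + bY) = a²Var(X) + b²Var(Y)
Var(P) = 5.3333333
Var(V) = 2.25
Var(Y) = (-2)²*5.3333333 + 3²*2.25
= 4*5.3333333 + 9*2.25 = 41.583333

41.583333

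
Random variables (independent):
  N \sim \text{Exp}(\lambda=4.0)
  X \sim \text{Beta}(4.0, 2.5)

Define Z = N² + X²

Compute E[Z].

E[Z] = E[N²] + E[X²]
E[N²] = Var(N) + E[N]² = 0.0625 + 0.0625 = 0.125
E[X²] = Var(X) + E[X]² = 0.031558185 + 0.37869822 = 0.41025641
E[Z] = 0.125 + 0.41025641 = 0.53525641

0.53525641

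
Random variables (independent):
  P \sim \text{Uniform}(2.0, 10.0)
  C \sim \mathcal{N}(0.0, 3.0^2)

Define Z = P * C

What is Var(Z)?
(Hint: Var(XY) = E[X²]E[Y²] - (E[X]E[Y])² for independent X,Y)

Var(XY) = E[X²]E[Y²] - (E[X]E[Y])²
E[P] = 6, Var(P) = 5.3333333
E[C] = 0, Var(C) = 9
E[P²] = 5.3333333 + 6² = 41.333333
E[C²] = 9 + 0² = 9
Var(Z) = 41.333333*9 - (6*0)²
= 372 - 0 = 372

372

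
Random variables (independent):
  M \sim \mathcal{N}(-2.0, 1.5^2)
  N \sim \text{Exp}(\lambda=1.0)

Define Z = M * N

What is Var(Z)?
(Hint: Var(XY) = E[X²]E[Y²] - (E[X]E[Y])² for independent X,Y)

Var(XY) = E[X²]E[Y²] - (E[X]E[Y])²
E[M] = -2, Var(M) = 2.25
E[N] = 1, Var(N) = 1
E[M²] = 2.25 + (-2)² = 6.25
E[N²] = 1 + 1² = 2
Var(Z) = 6.25*2 - (-2*1)²
= 12.5 - 4 = 8.5

8.5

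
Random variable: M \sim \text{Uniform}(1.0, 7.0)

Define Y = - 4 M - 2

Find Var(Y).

For Y = aM + b: Var(Y) = a² * Var(M)
Var(M) = (7 - 1)^2/12 = 3
Var(Y) = (-4)² * 3 = 16 * 3 = 48

48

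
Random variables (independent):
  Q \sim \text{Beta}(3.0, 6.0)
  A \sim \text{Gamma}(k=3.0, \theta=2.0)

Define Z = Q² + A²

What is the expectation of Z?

E[Z] = E[Q²] + E[A²]
E[Q²] = Var(Q) + E[Q]² = 0.022222222 + 0.11111111 = 0.13333333
E[A²] = Var(A) + E[A]² = 12 + 36 = 48
E[Z] = 0.13333333 + 48 = 48.133333

48.133333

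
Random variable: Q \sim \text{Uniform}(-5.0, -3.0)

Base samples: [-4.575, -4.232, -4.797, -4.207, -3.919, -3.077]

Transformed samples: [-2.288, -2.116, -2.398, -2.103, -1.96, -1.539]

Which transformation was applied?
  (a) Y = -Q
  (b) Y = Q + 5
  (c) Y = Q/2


Checking option (c) Y = Q/2:
  Q = -4.575 -> Y = -2.288 ✓
  Q = -4.232 -> Y = -2.116 ✓
  Q = -4.797 -> Y = -2.398 ✓
All samples match this transformation.

(c) Q/2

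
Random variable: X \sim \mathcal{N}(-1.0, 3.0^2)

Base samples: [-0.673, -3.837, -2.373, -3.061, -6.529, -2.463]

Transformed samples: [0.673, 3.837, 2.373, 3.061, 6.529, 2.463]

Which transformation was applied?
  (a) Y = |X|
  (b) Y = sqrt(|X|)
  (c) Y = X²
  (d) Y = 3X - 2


Checking option (a) Y = |X|:
  X = -0.673 -> Y = 0.673 ✓
  X = -3.837 -> Y = 3.837 ✓
  X = -2.373 -> Y = 2.373 ✓
All samples match this transformation.

(a) |X|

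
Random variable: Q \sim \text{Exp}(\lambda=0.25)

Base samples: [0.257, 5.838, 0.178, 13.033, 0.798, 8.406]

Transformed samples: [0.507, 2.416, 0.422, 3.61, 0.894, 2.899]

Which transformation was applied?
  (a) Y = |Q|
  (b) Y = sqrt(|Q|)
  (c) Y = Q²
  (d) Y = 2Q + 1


Checking option (b) Y = sqrt(|Q|):
  Q = 0.257 -> Y = 0.507 ✓
  Q = 5.838 -> Y = 2.416 ✓
  Q = 0.178 -> Y = 0.422 ✓
All samples match this transformation.

(b) sqrt(|Q|)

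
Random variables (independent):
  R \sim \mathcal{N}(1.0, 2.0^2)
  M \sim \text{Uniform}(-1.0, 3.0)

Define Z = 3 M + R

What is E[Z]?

E[Z] = 1*E[R] + 3*E[M]
E[R] = 1
E[M] = 1
E[Z] = 1*1 + 3*1 = 4

4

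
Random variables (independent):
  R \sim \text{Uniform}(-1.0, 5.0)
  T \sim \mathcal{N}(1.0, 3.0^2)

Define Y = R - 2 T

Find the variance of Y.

For independent RVs: Var(aX + bY) = a²Var(X) + b²Var(Y)
Var(R) = 3
Var(T) = 9
Var(Y) = 1²*3 + (-2)²*9
= 1*3 + 4*9 = 39

39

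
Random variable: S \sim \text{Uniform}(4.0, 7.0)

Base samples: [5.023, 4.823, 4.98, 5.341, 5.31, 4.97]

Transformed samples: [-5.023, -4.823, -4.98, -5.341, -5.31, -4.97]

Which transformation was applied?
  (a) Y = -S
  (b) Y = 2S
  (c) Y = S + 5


Checking option (a) Y = -S:
  S = 5.023 -> Y = -5.023 ✓
  S = 4.823 -> Y = -4.823 ✓
  S = 4.98 -> Y = -4.98 ✓
All samples match this transformation.

(a) -S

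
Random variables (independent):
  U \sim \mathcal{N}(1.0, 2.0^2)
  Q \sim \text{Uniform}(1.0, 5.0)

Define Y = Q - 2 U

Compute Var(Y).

For independent RVs: Var(aX + bY) = a²Var(X) + b²Var(Y)
Var(U) = 4
Var(Q) = 1.3333333
Var(Y) = (-2)²*4 + 1²*1.3333333
= 4*4 + 1*1.3333333 = 17.333333

17.333333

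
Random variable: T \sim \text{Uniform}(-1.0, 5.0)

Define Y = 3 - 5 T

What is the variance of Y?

For Y = aT + b: Var(Y) = a² * Var(T)
Var(T) = (5 + 1)^2/12 = 3
Var(Y) = (-5)² * 3 = 25 * 3 = 75

75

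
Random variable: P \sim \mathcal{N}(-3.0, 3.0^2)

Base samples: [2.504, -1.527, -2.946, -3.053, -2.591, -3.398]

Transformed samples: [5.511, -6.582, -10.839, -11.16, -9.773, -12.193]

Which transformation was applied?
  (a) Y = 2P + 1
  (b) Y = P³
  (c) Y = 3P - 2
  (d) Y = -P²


Checking option (c) Y = 3P - 2:
  P = 2.504 -> Y = 5.511 ✓
  P = -1.527 -> Y = -6.582 ✓
  P = -2.946 -> Y = -10.839 ✓
All samples match this transformation.

(c) 3P - 2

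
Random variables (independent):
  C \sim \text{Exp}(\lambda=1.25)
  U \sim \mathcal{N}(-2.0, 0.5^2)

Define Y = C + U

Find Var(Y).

For independent RVs: Var(aX + bY) = a²Var(X) + b²Var(Y)
Var(C) = 0.64
Var(U) = 0.25
Var(Y) = 1²*0.64 + 1²*0.25
= 1*0.64 + 1*0.25 = 0.89

0.89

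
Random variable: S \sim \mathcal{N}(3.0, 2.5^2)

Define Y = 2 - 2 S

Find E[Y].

For Y = -2S + 2:
E[Y] = -2 * E[S] + 2
E[S] = 3.0 = 3
E[Y] = -2 * 3 + 2 = -4

-4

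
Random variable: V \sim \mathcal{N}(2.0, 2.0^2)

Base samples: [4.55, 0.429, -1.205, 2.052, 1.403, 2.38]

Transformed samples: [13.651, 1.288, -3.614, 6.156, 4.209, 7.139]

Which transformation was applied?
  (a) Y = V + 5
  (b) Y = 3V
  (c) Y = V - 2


Checking option (b) Y = 3V:
  V = 4.55 -> Y = 13.651 ✓
  V = 0.429 -> Y = 1.288 ✓
  V = -1.205 -> Y = -3.614 ✓
All samples match this transformation.

(b) 3V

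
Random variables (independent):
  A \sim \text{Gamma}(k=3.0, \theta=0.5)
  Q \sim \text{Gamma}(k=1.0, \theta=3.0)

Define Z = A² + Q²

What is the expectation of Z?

E[Z] = E[A²] + E[Q²]
E[A²] = Var(A) + E[A]² = 0.75 + 2.25 = 3
E[Q²] = Var(Q) + E[Q]² = 9 + 9 = 18
E[Z] = 3 + 18 = 21

21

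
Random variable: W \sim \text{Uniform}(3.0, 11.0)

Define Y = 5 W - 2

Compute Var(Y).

For Y = aW + b: Var(Y) = a² * Var(W)
Var(W) = (11 - 3)^2/12 = 5.3333333
Var(Y) = 5² * 5.3333333 = 25 * 5.3333333 = 133.33333

133.33333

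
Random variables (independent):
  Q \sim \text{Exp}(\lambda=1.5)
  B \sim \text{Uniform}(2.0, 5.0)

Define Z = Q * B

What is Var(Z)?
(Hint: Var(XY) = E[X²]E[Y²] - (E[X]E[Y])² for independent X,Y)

Var(XY) = E[X²]E[Y²] - (E[X]E[Y])²
E[Q] = 0.66666667, Var(Q) = 0.44444444
E[B] = 3.5, Var(B) = 0.75
E[Q²] = 0.44444444 + 0.66666667² = 0.88888889
E[B²] = 0.75 + 3.5² = 13
Var(Z) = 0.88888889*13 - (0.66666667*3.5)²
= 11.555556 - 5.4444444 = 6.1111111

6.1111111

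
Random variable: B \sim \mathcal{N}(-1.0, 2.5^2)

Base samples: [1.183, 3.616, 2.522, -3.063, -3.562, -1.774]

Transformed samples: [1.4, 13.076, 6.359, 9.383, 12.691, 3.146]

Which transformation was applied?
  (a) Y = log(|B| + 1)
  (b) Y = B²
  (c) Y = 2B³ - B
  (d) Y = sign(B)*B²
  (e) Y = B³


Checking option (b) Y = B²:
  B = 1.183 -> Y = 1.4 ✓
  B = 3.616 -> Y = 13.076 ✓
  B = 2.522 -> Y = 6.359 ✓
All samples match this transformation.

(b) B²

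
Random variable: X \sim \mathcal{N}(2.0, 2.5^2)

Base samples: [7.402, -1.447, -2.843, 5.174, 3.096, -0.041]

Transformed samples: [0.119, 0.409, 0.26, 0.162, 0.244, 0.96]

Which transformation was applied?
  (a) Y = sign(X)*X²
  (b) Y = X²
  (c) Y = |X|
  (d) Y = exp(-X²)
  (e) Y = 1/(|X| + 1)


Checking option (e) Y = 1/(|X| + 1):
  X = 7.402 -> Y = 0.119 ✓
  X = -1.447 -> Y = 0.409 ✓
  X = -2.843 -> Y = 0.26 ✓
All samples match this transformation.

(e) 1/(|X| + 1)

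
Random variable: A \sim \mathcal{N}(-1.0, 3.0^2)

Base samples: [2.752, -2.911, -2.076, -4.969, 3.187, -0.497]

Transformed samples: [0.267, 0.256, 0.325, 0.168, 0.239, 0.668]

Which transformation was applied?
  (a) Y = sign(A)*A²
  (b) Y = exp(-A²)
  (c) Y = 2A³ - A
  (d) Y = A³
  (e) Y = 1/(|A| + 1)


Checking option (e) Y = 1/(|A| + 1):
  A = 2.752 -> Y = 0.267 ✓
  A = -2.911 -> Y = 0.256 ✓
  A = -2.076 -> Y = 0.325 ✓
All samples match this transformation.

(e) 1/(|A| + 1)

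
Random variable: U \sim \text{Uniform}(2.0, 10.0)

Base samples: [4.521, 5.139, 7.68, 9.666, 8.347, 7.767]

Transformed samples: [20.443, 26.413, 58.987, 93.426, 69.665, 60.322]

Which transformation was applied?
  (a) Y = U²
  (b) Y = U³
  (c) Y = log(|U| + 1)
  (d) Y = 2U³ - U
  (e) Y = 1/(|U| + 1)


Checking option (a) Y = U²:
  U = 4.521 -> Y = 20.443 ✓
  U = 5.139 -> Y = 26.413 ✓
  U = 7.68 -> Y = 58.987 ✓
All samples match this transformation.

(a) U²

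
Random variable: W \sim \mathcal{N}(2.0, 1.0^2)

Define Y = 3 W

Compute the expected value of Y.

For Y = 3W:
E[Y] = 3 * E[W]
E[W] = 2.0 = 2
E[Y] = 3 * 2 = 6

6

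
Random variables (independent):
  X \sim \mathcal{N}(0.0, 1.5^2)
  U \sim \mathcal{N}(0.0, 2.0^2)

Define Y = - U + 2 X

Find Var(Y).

For independent RVs: Var(aX + bY) = a²Var(X) + b²Var(Y)
Var(X) = 2.25
Var(U) = 4
Var(Y) = 2²*2.25 + (-1)²*4
= 4*2.25 + 1*4 = 13

13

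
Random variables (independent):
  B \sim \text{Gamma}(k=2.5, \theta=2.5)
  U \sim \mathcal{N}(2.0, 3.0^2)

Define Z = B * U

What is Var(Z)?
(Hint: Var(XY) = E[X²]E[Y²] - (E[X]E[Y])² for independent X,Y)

Var(XY) = E[X²]E[Y²] - (E[X]E[Y])²
E[B] = 6.25, Var(B) = 15.625
E[U] = 2, Var(U) = 9
E[B²] = 15.625 + 6.25² = 54.6875
E[U²] = 9 + 2² = 13
Var(Z) = 54.6875*13 - (6.25*2)²
= 710.9375 - 156.25 = 554.6875

554.6875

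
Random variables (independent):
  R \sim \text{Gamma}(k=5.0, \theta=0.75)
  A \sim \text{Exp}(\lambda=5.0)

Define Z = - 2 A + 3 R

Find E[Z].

E[Z] = 3*E[R] - 2*E[A]
E[R] = 3.75
E[A] = 0.2
E[Z] = 3*3.75 - 2*0.2 = 10.85

10.85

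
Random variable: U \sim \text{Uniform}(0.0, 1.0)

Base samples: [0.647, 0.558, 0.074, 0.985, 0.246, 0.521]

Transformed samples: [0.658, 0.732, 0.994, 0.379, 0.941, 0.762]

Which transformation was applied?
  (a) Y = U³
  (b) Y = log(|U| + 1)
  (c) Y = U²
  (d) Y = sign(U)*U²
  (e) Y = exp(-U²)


Checking option (e) Y = exp(-U²):
  U = 0.647 -> Y = 0.658 ✓
  U = 0.558 -> Y = 0.732 ✓
  U = 0.074 -> Y = 0.994 ✓
All samples match this transformation.

(e) exp(-U²)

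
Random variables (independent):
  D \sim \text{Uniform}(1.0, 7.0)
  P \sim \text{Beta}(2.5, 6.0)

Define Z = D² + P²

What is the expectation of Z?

E[Z] = E[D²] + E[P²]
E[D²] = Var(D) + E[D]² = 3 + 16 = 19
E[P²] = Var(P) + E[P]² = 0.021853943 + 0.08650519 = 0.10835913
E[Z] = 19 + 0.10835913 = 19.108359

19.108359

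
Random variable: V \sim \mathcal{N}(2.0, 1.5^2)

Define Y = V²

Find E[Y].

E[V²] = Var(V) + (E[V])² = 2.25 + 4 = 6.25

6.25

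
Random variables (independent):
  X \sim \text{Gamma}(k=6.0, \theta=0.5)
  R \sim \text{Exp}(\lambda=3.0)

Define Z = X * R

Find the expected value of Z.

For independent RVs: E[XY] = E[X]*E[Y]
E[X] = 3
E[R] = 0.33333333
E[Z] = 3 * 0.33333333 = 1

1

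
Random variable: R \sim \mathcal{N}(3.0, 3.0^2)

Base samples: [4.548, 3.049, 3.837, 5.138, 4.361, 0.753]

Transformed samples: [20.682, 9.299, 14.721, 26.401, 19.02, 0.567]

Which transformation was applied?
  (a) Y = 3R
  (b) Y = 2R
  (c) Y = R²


Checking option (c) Y = R²:
  R = 4.548 -> Y = 20.682 ✓
  R = 3.049 -> Y = 9.299 ✓
  R = 3.837 -> Y = 14.721 ✓
All samples match this transformation.

(c) R²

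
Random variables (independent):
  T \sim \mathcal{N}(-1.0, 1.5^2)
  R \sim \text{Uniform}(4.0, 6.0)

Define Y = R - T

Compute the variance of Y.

For independent RVs: Var(aX + bY) = a²Var(X) + b²Var(Y)
Var(T) = 2.25
Var(R) = 0.33333333
Var(Y) = (-1)²*2.25 + 1²*0.33333333
= 1*2.25 + 1*0.33333333 = 2.5833333

2.5833333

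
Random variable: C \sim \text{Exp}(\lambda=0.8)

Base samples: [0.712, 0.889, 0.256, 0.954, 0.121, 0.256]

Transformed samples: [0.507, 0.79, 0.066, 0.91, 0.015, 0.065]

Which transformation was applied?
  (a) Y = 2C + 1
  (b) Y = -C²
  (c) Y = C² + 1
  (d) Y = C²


Checking option (d) Y = C²:
  C = 0.712 -> Y = 0.507 ✓
  C = 0.889 -> Y = 0.79 ✓
  C = 0.256 -> Y = 0.066 ✓
All samples match this transformation.

(d) C²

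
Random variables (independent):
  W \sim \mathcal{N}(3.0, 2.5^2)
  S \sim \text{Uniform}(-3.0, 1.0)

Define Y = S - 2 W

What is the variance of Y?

For independent RVs: Var(aX + bY) = a²Var(X) + b²Var(Y)
Var(W) = 6.25
Var(S) = 1.3333333
Var(Y) = (-2)²*6.25 + 1²*1.3333333
= 4*6.25 + 1*1.3333333 = 26.333333

26.333333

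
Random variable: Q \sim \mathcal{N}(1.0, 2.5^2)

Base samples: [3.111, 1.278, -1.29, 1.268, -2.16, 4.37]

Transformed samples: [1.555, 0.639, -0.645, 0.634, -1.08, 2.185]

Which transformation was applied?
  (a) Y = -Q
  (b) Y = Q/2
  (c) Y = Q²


Checking option (b) Y = Q/2:
  Q = 3.111 -> Y = 1.555 ✓
  Q = 1.278 -> Y = 0.639 ✓
  Q = -1.29 -> Y = -0.645 ✓
All samples match this transformation.

(b) Q/2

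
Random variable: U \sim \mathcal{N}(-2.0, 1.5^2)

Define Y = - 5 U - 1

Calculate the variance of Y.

For Y = aU + b: Var(Y) = a² * Var(U)
Var(U) = 1.5^2 = 2.25
Var(Y) = (-5)² * 2.25 = 25 * 2.25 = 56.25

56.25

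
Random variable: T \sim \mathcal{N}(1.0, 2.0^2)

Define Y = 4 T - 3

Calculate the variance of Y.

For Y = aT + b: Var(Y) = a² * Var(T)
Var(T) = 2.0^2 = 4
Var(Y) = 4² * 4 = 16 * 4 = 64

64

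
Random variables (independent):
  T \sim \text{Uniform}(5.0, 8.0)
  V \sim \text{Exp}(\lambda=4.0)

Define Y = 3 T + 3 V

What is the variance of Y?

For independent RVs: Var(aX + bY) = a²Var(X) + b²Var(Y)
Var(T) = 0.75
Var(V) = 0.0625
Var(Y) = 3²*0.75 + 3²*0.0625
= 9*0.75 + 9*0.0625 = 7.3125

7.3125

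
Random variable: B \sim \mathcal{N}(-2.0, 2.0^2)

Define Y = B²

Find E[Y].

Using E[X²] = Var(X) + (E[X])²:
E[B] = -2
Var(B) = 2.0^2 = 4
E[B²] = 4 + (-2)² = 4 + 4 = 8

8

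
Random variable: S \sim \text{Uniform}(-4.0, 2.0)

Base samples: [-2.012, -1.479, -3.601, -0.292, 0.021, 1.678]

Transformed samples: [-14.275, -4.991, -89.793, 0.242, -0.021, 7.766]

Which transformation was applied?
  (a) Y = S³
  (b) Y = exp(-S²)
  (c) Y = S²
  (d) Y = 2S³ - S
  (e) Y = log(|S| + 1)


Checking option (d) Y = 2S³ - S:
  S = -2.012 -> Y = -14.275 ✓
  S = -1.479 -> Y = -4.991 ✓
  S = -3.601 -> Y = -89.793 ✓
All samples match this transformation.

(d) 2S³ - S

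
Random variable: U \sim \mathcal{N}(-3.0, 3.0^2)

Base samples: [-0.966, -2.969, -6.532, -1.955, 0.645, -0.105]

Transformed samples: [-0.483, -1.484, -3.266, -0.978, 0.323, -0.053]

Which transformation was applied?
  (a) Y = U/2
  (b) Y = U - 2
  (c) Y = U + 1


Checking option (a) Y = U/2:
  U = -0.966 -> Y = -0.483 ✓
  U = -2.969 -> Y = -1.484 ✓
  U = -6.532 -> Y = -3.266 ✓
All samples match this transformation.

(a) U/2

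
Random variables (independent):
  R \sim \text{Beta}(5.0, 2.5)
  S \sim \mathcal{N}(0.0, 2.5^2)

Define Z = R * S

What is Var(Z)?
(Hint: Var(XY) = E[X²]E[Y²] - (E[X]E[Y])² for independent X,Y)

Var(XY) = E[X²]E[Y²] - (E[X]E[Y])²
E[R] = 0.66666667, Var(R) = 0.026143791
E[S] = 0, Var(S) = 6.25
E[R²] = 0.026143791 + 0.66666667² = 0.47058824
E[S²] = 6.25 + 0² = 6.25
Var(Z) = 0.47058824*6.25 - (0.66666667*0)²
= 2.9411765 - 0 = 2.9411765

2.9411765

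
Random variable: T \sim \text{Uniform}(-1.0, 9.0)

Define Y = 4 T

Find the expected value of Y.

For Y = 4T:
E[Y] = 4 * E[T]
E[T] = (-1 + 9)/2 = 4
E[Y] = 4 * 4 = 16

16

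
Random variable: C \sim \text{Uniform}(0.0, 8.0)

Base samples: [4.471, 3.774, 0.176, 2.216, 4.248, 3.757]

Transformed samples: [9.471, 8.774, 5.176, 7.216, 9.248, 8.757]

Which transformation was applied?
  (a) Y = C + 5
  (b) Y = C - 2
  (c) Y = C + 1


Checking option (a) Y = C + 5:
  C = 4.471 -> Y = 9.471 ✓
  C = 3.774 -> Y = 8.774 ✓
  C = 0.176 -> Y = 5.176 ✓
All samples match this transformation.

(a) C + 5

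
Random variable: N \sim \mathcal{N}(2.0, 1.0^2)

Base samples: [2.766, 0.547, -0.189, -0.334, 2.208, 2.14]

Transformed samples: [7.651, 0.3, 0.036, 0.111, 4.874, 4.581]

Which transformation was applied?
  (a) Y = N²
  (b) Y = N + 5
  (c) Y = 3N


Checking option (a) Y = N²:
  N = 2.766 -> Y = 7.651 ✓
  N = 0.547 -> Y = 0.3 ✓
  N = -0.189 -> Y = 0.036 ✓
All samples match this transformation.

(a) N²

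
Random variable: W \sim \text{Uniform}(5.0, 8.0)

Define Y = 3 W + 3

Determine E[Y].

For Y = 3W + 3:
E[Y] = 3 * E[W] + 3
E[W] = (5 + 8)/2 = 6.5
E[Y] = 3 * 6.5 + 3 = 22.5

22.5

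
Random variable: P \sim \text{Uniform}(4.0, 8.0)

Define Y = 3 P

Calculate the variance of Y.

For Y = aP + b: Var(Y) = a² * Var(P)
Var(P) = (8 - 4)^2/12 = 1.3333333
Var(Y) = 3² * 1.3333333 = 9 * 1.3333333 = 12

12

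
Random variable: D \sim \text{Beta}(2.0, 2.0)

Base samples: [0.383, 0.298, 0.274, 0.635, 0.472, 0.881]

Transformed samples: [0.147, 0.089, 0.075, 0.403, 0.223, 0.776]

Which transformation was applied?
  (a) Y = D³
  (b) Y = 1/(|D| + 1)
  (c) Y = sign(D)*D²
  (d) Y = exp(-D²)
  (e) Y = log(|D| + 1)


Checking option (c) Y = sign(D)*D²:
  D = 0.383 -> Y = 0.147 ✓
  D = 0.298 -> Y = 0.089 ✓
  D = 0.274 -> Y = 0.075 ✓
All samples match this transformation.

(c) sign(D)*D²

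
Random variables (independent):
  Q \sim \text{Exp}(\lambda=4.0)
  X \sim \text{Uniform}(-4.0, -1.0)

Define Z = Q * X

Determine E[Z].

For independent RVs: E[XY] = E[X]*E[Y]
E[Q] = 0.25
E[X] = -2.5
E[Z] = 0.25 * (-2.5) = -0.625

-0.625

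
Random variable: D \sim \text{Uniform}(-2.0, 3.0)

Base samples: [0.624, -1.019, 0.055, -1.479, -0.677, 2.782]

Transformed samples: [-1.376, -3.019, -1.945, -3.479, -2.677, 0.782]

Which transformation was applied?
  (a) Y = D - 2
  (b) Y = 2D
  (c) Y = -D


Checking option (a) Y = D - 2:
  D = 0.624 -> Y = -1.376 ✓
  D = -1.019 -> Y = -3.019 ✓
  D = 0.055 -> Y = -1.945 ✓
All samples match this transformation.

(a) D - 2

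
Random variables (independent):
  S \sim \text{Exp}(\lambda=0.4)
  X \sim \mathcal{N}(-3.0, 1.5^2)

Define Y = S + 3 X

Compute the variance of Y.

For independent RVs: Var(aX + bY) = a²Var(X) + b²Var(Y)
Var(S) = 6.25
Var(X) = 2.25
Var(Y) = 1²*6.25 + 3²*2.25
= 1*6.25 + 9*2.25 = 26.5

26.5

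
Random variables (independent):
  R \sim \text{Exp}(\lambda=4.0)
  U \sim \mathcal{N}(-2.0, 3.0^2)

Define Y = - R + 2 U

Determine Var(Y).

For independent RVs: Var(aX + bY) = a²Var(X) + b²Var(Y)
Var(R) = 0.0625
Var(U) = 9
Var(Y) = (-1)²*0.0625 + 2²*9
= 1*0.0625 + 4*9 = 36.0625

36.0625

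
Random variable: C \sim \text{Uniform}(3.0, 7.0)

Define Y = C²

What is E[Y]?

E[C²] = Var(C) + (E[C])² = 1.3333333 + 25 = 26.333333

26.333333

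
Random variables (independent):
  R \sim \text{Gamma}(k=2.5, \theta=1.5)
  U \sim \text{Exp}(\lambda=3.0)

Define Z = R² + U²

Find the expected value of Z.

E[Z] = E[R²] + E[U²]
E[R²] = Var(R) + E[R]² = 5.625 + 14.0625 = 19.6875
E[U²] = Var(U) + E[U]² = 0.11111111 + 0.11111111 = 0.22222222
E[Z] = 19.6875 + 0.22222222 = 19.909722

19.909722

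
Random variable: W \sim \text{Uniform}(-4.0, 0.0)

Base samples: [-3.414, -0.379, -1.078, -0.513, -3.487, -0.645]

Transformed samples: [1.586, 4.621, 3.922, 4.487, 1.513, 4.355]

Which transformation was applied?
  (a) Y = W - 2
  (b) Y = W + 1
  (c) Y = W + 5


Checking option (c) Y = W + 5:
  W = -3.414 -> Y = 1.586 ✓
  W = -0.379 -> Y = 4.621 ✓
  W = -1.078 -> Y = 3.922 ✓
All samples match this transformation.

(c) W + 5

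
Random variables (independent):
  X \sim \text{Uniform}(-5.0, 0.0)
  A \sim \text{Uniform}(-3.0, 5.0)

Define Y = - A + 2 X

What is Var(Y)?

For independent RVs: Var(aX + bY) = a²Var(X) + b²Var(Y)
Var(X) = 2.0833333
Var(A) = 5.3333333
Var(Y) = 2²*2.0833333 + (-1)²*5.3333333
= 4*2.0833333 + 1*5.3333333 = 13.666667

13.666667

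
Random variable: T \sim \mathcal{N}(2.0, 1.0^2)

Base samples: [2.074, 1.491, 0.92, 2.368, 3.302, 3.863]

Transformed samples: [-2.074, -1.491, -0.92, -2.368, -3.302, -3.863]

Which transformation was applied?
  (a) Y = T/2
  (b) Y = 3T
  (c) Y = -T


Checking option (c) Y = -T:
  T = 2.074 -> Y = -2.074 ✓
  T = 1.491 -> Y = -1.491 ✓
  T = 0.92 -> Y = -0.92 ✓
All samples match this transformation.

(c) -T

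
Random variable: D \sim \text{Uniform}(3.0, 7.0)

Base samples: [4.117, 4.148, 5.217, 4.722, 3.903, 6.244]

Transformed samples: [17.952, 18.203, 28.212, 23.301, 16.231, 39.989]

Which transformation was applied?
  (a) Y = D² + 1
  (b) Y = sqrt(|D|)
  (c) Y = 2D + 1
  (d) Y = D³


Checking option (a) Y = D² + 1:
  D = 4.117 -> Y = 17.952 ✓
  D = 4.148 -> Y = 18.203 ✓
  D = 5.217 -> Y = 28.212 ✓
All samples match this transformation.

(a) D² + 1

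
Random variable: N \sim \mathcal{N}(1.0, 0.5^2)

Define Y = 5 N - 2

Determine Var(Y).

For Y = aN + b: Var(Y) = a² * Var(N)
Var(N) = 0.5^2 = 0.25
Var(Y) = 5² * 0.25 = 25 * 0.25 = 6.25

6.25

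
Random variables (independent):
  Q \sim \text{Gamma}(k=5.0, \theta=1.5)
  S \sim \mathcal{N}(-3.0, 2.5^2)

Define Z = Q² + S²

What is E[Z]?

E[Z] = E[Q²] + E[S²]
E[Q²] = Var(Q) + E[Q]² = 11.25 + 56.25 = 67.5
E[S²] = Var(S) + E[S]² = 6.25 + 9 = 15.25
E[Z] = 67.5 + 15.25 = 82.75

82.75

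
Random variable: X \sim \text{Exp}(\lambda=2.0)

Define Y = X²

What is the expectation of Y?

E[X²] = Var(X) + (E[X])² = 0.25 + 0.25 = 0.5

0.5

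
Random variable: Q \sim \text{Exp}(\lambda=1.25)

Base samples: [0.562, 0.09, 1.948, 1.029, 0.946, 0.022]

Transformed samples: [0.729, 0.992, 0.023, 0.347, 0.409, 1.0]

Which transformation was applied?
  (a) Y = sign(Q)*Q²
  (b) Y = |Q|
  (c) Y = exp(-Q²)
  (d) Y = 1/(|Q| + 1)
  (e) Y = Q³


Checking option (c) Y = exp(-Q²):
  Q = 0.562 -> Y = 0.729 ✓
  Q = 0.09 -> Y = 0.992 ✓
  Q = 1.948 -> Y = 0.023 ✓
All samples match this transformation.

(c) exp(-Q²)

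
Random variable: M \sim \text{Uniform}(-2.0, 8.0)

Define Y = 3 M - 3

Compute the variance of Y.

For Y = aM + b: Var(Y) = a² * Var(M)
Var(M) = (8 + 2)^2/12 = 8.3333333
Var(Y) = 3² * 8.3333333 = 9 * 8.3333333 = 75

75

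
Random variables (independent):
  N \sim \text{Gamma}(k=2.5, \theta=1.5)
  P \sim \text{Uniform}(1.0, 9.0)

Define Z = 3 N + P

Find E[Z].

E[Z] = 3*E[N] + 1*E[P]
E[N] = 3.75
E[P] = 5
E[Z] = 3*3.75 + 1*5 = 16.25

16.25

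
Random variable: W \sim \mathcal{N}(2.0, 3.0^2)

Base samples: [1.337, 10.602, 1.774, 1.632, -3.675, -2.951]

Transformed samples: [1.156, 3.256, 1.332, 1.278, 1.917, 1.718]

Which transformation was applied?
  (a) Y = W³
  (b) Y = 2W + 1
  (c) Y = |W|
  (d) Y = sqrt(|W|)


Checking option (d) Y = sqrt(|W|):
  W = 1.337 -> Y = 1.156 ✓
  W = 10.602 -> Y = 3.256 ✓
  W = 1.774 -> Y = 1.332 ✓
All samples match this transformation.

(d) sqrt(|W|)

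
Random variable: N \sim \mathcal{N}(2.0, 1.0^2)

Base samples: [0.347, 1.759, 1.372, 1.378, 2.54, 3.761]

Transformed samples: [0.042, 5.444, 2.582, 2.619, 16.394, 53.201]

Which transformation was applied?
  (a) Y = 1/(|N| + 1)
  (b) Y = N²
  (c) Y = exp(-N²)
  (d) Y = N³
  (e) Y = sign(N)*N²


Checking option (d) Y = N³:
  N = 0.347 -> Y = 0.042 ✓
  N = 1.759 -> Y = 5.444 ✓
  N = 1.372 -> Y = 2.582 ✓
All samples match this transformation.

(d) N³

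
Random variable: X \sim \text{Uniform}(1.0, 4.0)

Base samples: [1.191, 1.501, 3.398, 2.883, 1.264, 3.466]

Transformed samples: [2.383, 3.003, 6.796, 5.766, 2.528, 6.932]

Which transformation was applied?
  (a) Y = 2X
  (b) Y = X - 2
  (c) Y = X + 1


Checking option (a) Y = 2X:
  X = 1.191 -> Y = 2.383 ✓
  X = 1.501 -> Y = 3.003 ✓
  X = 3.398 -> Y = 6.796 ✓
All samples match this transformation.

(a) 2X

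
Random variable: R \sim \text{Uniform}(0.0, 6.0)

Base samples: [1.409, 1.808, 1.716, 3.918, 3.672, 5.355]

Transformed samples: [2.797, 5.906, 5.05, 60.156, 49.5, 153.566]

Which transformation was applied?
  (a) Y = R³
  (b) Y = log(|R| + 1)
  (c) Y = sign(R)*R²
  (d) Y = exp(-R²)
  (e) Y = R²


Checking option (a) Y = R³:
  R = 1.409 -> Y = 2.797 ✓
  R = 1.808 -> Y = 5.906 ✓
  R = 1.716 -> Y = 5.05 ✓
All samples match this transformation.

(a) R³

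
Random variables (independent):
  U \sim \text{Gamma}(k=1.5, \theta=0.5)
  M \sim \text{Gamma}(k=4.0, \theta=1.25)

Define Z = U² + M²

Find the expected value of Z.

E[Z] = E[U²] + E[M²]
E[U²] = Var(U) + E[U]² = 0.375 + 0.5625 = 0.9375
E[M²] = Var(M) + E[M]² = 6.25 + 25 = 31.25
E[Z] = 0.9375 + 31.25 = 32.1875

32.1875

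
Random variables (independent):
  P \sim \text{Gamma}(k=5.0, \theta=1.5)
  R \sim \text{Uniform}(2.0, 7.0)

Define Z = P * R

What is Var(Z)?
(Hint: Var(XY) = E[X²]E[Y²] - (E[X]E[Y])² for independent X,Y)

Var(XY) = E[X²]E[Y²] - (E[X]E[Y])²
E[P] = 7.5, Var(P) = 11.25
E[R] = 4.5, Var(R) = 2.0833333
E[P²] = 11.25 + 7.5² = 67.5
E[R²] = 2.0833333 + 4.5² = 22.333333
Var(Z) = 67.5*22.333333 - (7.5*4.5)²
= 1507.5 - 1139.0625 = 368.4375

368.4375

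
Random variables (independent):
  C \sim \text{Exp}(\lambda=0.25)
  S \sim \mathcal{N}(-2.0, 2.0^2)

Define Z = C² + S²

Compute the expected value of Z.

E[Z] = E[C²] + E[S²]
E[C²] = Var(C) + E[C]² = 16 + 16 = 32
E[S²] = Var(S) + E[S]² = 4 + 4 = 8
E[Z] = 32 + 8 = 40

40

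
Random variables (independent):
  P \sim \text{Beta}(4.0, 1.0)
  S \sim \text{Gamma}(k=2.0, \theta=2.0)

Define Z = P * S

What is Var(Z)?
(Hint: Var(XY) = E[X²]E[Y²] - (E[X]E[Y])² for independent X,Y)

Var(XY) = E[X²]E[Y²] - (E[X]E[Y])²
E[P] = 0.8, Var(P) = 0.026666667
E[S] = 4, Var(S) = 8
E[P²] = 0.026666667 + 0.8² = 0.66666667
E[S²] = 8 + 4² = 24
Var(Z) = 0.66666667*24 - (0.8*4)²
= 16 - 10.24 = 5.76

5.76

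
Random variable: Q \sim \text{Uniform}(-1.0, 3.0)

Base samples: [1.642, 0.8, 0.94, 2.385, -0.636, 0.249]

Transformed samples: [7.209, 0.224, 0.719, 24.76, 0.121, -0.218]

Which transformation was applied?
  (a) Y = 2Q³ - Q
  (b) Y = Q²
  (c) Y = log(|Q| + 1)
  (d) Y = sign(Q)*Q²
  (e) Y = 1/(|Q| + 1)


Checking option (a) Y = 2Q³ - Q:
  Q = 1.642 -> Y = 7.209 ✓
  Q = 0.8 -> Y = 0.224 ✓
  Q = 0.94 -> Y = 0.719 ✓
All samples match this transformation.

(a) 2Q³ - Q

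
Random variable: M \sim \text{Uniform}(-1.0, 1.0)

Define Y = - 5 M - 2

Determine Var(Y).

For Y = aM + b: Var(Y) = a² * Var(M)
Var(M) = (1 + 1)^2/12 = 0.33333333
Var(Y) = (-5)² * 0.33333333 = 25 * 0.33333333 = 8.3333333

8.3333333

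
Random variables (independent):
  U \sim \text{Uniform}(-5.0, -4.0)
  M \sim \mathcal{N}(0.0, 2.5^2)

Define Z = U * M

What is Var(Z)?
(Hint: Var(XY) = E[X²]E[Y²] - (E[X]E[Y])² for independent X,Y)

Var(XY) = E[X²]E[Y²] - (E[X]E[Y])²
E[U] = -4.5, Var(U) = 0.083333333
E[M] = 0, Var(M) = 6.25
E[U²] = 0.083333333 + (-4.5)² = 20.333333
E[M²] = 6.25 + 0² = 6.25
Var(Z) = 20.333333*6.25 - (-4.5*0)²
= 127.08333 - 0 = 127.08333

127.08333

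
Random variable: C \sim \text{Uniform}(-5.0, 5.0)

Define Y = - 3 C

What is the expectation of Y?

For Y = -3C:
E[Y] = -3 * E[C]
E[C] = (-5 + 5)/2 = 0
E[Y] = -3 * 0 = 0

0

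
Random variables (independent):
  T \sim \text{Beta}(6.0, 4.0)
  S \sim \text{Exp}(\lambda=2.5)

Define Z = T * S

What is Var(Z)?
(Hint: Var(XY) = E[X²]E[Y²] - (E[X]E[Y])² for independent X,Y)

Var(XY) = E[X²]E[Y²] - (E[X]E[Y])²
E[T] = 0.6, Var(T) = 0.021818182
E[S] = 0.4, Var(S) = 0.16
E[T²] = 0.021818182 + 0.6² = 0.38181818
E[S²] = 0.16 + 0.4² = 0.32
Var(Z) = 0.38181818*0.32 - (0.6*0.4)²
= 0.12218182 - 0.0576 = 0.064581818

0.064581818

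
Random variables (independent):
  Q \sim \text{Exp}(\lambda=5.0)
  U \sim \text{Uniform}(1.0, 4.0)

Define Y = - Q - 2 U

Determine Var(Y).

For independent RVs: Var(aX + bY) = a²Var(X) + b²Var(Y)
Var(Q) = 0.04
Var(U) = 0.75
Var(Y) = (-1)²*0.04 + (-2)²*0.75
= 1*0.04 + 4*0.75 = 3.04

3.04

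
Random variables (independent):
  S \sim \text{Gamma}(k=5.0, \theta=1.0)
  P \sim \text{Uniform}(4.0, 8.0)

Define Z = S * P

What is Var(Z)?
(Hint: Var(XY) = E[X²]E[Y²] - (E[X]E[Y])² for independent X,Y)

Var(XY) = E[X²]E[Y²] - (E[X]E[Y])²
E[S] = 5, Var(S) = 5
E[P] = 6, Var(P) = 1.3333333
E[S²] = 5 + 5² = 30
E[P²] = 1.3333333 + 6² = 37.333333
Var(Z) = 30*37.333333 - (5*6)²
= 1120 - 900 = 220

220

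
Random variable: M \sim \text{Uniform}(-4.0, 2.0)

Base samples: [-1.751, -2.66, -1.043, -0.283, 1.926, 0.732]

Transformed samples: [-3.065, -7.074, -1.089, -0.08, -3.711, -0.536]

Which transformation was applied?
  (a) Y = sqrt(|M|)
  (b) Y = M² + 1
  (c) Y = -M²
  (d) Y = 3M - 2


Checking option (c) Y = -M²:
  M = -1.751 -> Y = -3.065 ✓
  M = -2.66 -> Y = -7.074 ✓
  M = -1.043 -> Y = -1.089 ✓
All samples match this transformation.

(c) -M²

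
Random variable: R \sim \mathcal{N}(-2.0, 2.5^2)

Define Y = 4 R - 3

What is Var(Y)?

For Y = aR + b: Var(Y) = a² * Var(R)
Var(R) = 2.5^2 = 6.25
Var(Y) = 4² * 6.25 = 16 * 6.25 = 100

100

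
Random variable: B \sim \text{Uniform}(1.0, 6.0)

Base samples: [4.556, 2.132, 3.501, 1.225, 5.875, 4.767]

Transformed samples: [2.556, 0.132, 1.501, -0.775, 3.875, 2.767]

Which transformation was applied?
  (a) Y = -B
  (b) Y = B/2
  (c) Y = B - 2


Checking option (c) Y = B - 2:
  B = 4.556 -> Y = 2.556 ✓
  B = 2.132 -> Y = 0.132 ✓
  B = 3.501 -> Y = 1.501 ✓
All samples match this transformation.

(c) B - 2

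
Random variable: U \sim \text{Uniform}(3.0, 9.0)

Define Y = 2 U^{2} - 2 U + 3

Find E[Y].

E[Y] = 2*E[U²] - 2*E[U] + 3
E[U] = 6
E[U²] = Var(U) + (E[U])² = 3 + 36 = 39
E[Y] = 2*39 - 2*6 + 3 = 69

69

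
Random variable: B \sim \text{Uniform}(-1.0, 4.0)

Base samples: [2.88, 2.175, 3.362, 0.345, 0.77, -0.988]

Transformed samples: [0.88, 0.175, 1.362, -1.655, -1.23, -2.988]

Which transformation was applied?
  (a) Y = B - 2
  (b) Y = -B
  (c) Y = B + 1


Checking option (a) Y = B - 2:
  B = 2.88 -> Y = 0.88 ✓
  B = 2.175 -> Y = 0.175 ✓
  B = 3.362 -> Y = 1.362 ✓
All samples match this transformation.

(a) B - 2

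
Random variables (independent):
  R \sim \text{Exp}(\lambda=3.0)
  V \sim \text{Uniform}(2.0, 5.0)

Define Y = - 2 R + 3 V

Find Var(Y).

For independent RVs: Var(aX + bY) = a²Var(X) + b²Var(Y)
Var(R) = 0.11111111
Var(V) = 0.75
Var(Y) = (-2)²*0.11111111 + 3²*0.75
= 4*0.11111111 + 9*0.75 = 7.1944444

7.1944444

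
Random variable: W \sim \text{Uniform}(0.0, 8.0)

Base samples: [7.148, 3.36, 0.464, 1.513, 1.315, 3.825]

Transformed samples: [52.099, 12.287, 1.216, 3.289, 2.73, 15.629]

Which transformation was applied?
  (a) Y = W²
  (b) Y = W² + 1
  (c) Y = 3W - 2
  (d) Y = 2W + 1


Checking option (b) Y = W² + 1:
  W = 7.148 -> Y = 52.099 ✓
  W = 3.36 -> Y = 12.287 ✓
  W = 0.464 -> Y = 1.216 ✓
All samples match this transformation.

(b) W² + 1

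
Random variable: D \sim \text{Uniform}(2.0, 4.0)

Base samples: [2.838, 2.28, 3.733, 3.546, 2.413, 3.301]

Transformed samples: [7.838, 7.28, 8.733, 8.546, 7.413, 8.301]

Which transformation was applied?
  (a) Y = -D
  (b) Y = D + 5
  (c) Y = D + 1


Checking option (b) Y = D + 5:
  D = 2.838 -> Y = 7.838 ✓
  D = 2.28 -> Y = 7.28 ✓
  D = 3.733 -> Y = 8.733 ✓
All samples match this transformation.

(b) D + 5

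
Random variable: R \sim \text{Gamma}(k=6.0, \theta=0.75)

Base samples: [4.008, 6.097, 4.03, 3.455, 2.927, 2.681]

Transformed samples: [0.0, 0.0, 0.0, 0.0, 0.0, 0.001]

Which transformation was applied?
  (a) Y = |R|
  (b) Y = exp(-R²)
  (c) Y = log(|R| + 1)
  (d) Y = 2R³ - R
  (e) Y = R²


Checking option (b) Y = exp(-R²):
  R = 4.008 -> Y = 0.0 ✓
  R = 6.097 -> Y = 0.0 ✓
  R = 4.03 -> Y = 0.0 ✓
All samples match this transformation.

(b) exp(-R²)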